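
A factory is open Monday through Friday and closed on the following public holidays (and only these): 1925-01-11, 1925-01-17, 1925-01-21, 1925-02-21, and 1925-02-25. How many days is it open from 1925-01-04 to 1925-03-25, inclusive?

1925-01-04 is a Sunday.
The range spans 81 days (inclusive of both endpoints).
81 = 7 × 11 + 4, so there are 11 full weeks plus 4 extra days.
Each full week contributes 5 weekdays (Mon–Fri): 11 × 5 = 55.
The 4 extra days are Sun, Mon, Tue, Wed — 3 of them qualify.
Total: 55 + 3 = 58.
Holidays: 1925-01-11 (Sun); 1925-01-17 (Sat); 1925-01-21 (Wed); 1925-02-21 (Sat); 1925-02-25 (Wed).
2 of the 5 holidays fall on weekdays; the rest are weekends and were already excluded.
Business days: 58 − 2 = 56.

56 working days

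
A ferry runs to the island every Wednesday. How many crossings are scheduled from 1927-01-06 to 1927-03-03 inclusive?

8 Wednesdays

1927-01-06 is a Thursday.
The range spans 57 days (inclusive of both endpoints).
57 = 7 × 8 + 1, so there are 8 full weeks plus 1 extra day.
Each full week contributes one Wednesday: 8 so far.
The 1 extra day is Thursday — none qualify.
Total: 8 + 0 = 8.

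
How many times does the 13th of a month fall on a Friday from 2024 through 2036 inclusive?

21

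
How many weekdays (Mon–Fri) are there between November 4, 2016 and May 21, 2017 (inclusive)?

November 4, 2016 is a Friday.
That's 199 days from start to end, counting both.
199 = 7 × 28 + 3, so there are 28 full weeks plus 3 extra days.
Each full week contributes 5 weekdays (Mon–Fri): 28 × 5 = 140.
The 3 extra days are Friday, Saturday, Sunday — 1 of them qualifies.
Total: 140 + 1 = 141.

141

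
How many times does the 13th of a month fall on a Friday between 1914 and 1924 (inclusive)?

Friday-the-13ths by year:
1914: Feb, Mar, Nov
1915: Aug
1916: Oct
1917: Apr, Jul
1918: Sep, Dec
1919: Jun
1920: Feb, Aug
1921: May
1922: Jan, Oct
1923: Apr, Jul
1924: Jun

18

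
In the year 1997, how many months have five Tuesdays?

A month has five Tuesdays exactly when Tuesday falls within its first (length − 28) days.
Jan: 31 days, starts Wed → 5 of Wed, Thu, Fri
Feb: 28 days, starts Sat → 5 of (none)
Mar: 31 days, starts Sat → 5 of Sat, Sun, Mon
Apr: 30 days, starts Tue → 5 of Tue, Wed ✓
May: 31 days, starts Thu → 5 of Thu, Fri, Sat
Jun: 30 days, starts Sun → 5 of Sun, Mon
Jul: 31 days, starts Tue → 5 of Tue, Wed, Thu ✓
Aug: 31 days, starts Fri → 5 of Fri, Sat, Sun
Sep: 30 days, starts Mon → 5 of Mon, Tue ✓
Oct: 31 days, starts Wed → 5 of Wed, Thu, Fri
Nov: 30 days, starts Sat → 5 of Sat, Sun
Dec: 31 days, starts Mon → 5 of Mon, Tue, Wed ✓
Months with five Tuesdays: Apr, Jul, Sep, Dec.

4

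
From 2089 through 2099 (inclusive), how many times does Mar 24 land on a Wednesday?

1

Day of week of March 24 in each year:
2089: Thu, 2090: Fri, 2091: Sat, 2092: Mon, 2093: Tue, 2094: Wed ✓, 2095: Thu, 2096: Sat, 2097: Sun, 2098: Mon, 2099: Tue
Wednesdays: 2094.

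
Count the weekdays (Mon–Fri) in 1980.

1980-01-01 is a Tuesday.
From 1980-01-01 to 1980-12-31 is 366 days inclusive.
366 = 7 × 52 + 2, so there are 52 full weeks plus 2 extra days.
Each full week contributes 5 weekdays (Mon–Fri): 52 × 5 = 260.
The 2 extra days are Tuesday, Wednesday — 2 of them qualify.
Total: 260 + 2 = 262.

262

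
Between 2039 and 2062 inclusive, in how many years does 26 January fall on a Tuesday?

3

Day of week of January 26 in each year:
2039: Wed, 2040: Thu, 2041: Sat, 2042: Sun, 2043: Mon, 2044: Tue ✓, 2045: Thu, 2046: Fri, 2047: Sat, 2048: Sun, 2049: Tue ✓, 2050: Wed, 2051: Thu, 2052: Fri, 2053: Sun, 2054: Mon, 2055: Tue ✓, 2056: Wed, 2057: Fri, 2058: Sat, 2059: Sun, 2060: Mon, 2061: Wed, 2062: Thu
Tuesdays: 2044, 2049, 2055.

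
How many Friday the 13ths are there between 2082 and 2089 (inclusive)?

13

Friday-the-13ths by year:
2082: Feb, Mar, Nov
2083: Aug
2084: Oct
2085: Apr, Jul
2086: Sep, Dec
2087: Jun
2088: Feb, Aug
2089: May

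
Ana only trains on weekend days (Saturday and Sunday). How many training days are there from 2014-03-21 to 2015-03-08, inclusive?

2014-03-21 is a Friday.
That's 353 days from start to end, counting both.
353 = 7 × 50 + 3, so there are 50 full weeks plus 3 extra days.
Each full week contributes 2 weekend days (Sat, Sun): 50 × 2 = 100.
The 3 extra days are Friday, Saturday, Sunday — 2 of them qualify.
Total: 100 + 2 = 102.

102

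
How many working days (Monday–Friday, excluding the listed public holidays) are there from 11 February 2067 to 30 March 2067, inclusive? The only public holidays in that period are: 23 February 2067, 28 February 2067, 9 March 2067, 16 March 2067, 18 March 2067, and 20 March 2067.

29 working days

11 February 2067 is a Friday.
The range spans 48 days (inclusive of both endpoints).
48 = 7 × 6 + 6, so there are 6 full weeks plus 6 extra days.
Each full week contributes 5 weekdays (Mon–Fri): 6 × 5 = 30.
The 6 extra days are Fri, Sat, Sun, Mon, Tue, Wed — 4 of them qualify.
Total: 30 + 4 = 34.
Holidays: 23 February 2067 (Wed); 28 February 2067 (Mon); 9 March 2067 (Wed); 16 March 2067 (Wed); 18 March 2067 (Fri); 20 March 2067 (Sun).
5 of the 6 holidays fall on weekdays; the rest are weekends and were already excluded.
Business days: 34 − 5 = 29.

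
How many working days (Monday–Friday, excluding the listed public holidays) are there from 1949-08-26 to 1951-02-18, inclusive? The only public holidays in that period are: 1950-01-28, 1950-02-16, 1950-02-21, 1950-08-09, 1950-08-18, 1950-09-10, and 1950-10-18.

381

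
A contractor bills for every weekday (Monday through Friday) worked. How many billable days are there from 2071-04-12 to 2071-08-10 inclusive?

2071-04-12 is a Sunday.
The range spans 121 days (inclusive of both endpoints).
121 = 7 × 17 + 2, so there are 17 full weeks plus 2 extra days.
Each full week contributes 5 weekdays (Mon–Fri): 17 × 5 = 85.
The 2 extra days are Sun, Mon — 1 of them qualifies.
Total: 85 + 1 = 86.

86 weekdays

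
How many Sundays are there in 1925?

52

1 January 1925 is a Thursday.
That's 365 days from start to end, counting both.
365 = 7 × 52 + 1, so there are 52 full weeks plus 1 extra day.
Each full week contributes one Sunday: 52 so far.
The 1 extra day is Thursday — none qualify.
Total: 52 + 0 = 52.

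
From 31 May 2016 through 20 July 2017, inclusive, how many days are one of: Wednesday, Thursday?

31 May 2016 is a Tuesday.
The range spans 416 days (inclusive of both endpoints).
416 = 7 × 59 + 3, so there are 59 full weeks plus 3 extra days.
Each full week contributes 2 days from the set (Wed, Thu): 59 × 2 = 118.
The 3 extra days are Tuesday, Wednesday, Thursday — 2 of them qualify.
Total: 118 + 2 = 120.

120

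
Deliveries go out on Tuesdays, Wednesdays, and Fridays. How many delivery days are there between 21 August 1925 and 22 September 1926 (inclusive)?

21 August 1925 is a Friday.
The range spans 398 days (inclusive of both endpoints).
398 = 7 × 56 + 6, so there are 56 full weeks plus 6 extra days.
Each full week contributes 3 days from the set (Tue, Wed, Fri): 56 × 3 = 168.
The 6 extra days are Friday, Saturday, Sunday, Monday, Tuesday, Wednesday — 3 of them qualify.
Total: 168 + 3 = 171.

171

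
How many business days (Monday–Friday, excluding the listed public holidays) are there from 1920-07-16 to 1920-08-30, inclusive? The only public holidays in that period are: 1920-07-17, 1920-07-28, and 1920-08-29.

31 business days

1920-07-16 is a Friday.
That's 46 days from start to end, counting both.
46 = 7 × 6 + 4, so there are 6 full weeks plus 4 extra days.
Each full week contributes 5 weekdays (Mon–Fri): 6 × 5 = 30.
The 4 extra days are Fri, Sat, Sun, Mon — 2 of them qualify.
Total: 30 + 2 = 32.
Holidays: 1920-07-17 (Sat); 1920-07-28 (Wed); 1920-08-29 (Sun).
1 of the 3 holidays fall on weekdays; the rest are weekends and were already excluded.
Business days: 32 − 1 = 31.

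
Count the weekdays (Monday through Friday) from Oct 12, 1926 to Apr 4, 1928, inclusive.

Oct 12, 1926 is a Tuesday.
That's 541 days from start to end, counting both.
541 = 7 × 77 + 2, so there are 77 full weeks plus 2 extra days.
Each full week contributes 5 weekdays (Mon–Fri): 77 × 5 = 385.
The 2 extra days are Tuesday, Wednesday — 2 of them qualify.
Total: 385 + 2 = 387.

387 weekdays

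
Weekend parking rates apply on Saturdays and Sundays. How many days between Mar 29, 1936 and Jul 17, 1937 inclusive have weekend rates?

136

Mar 29, 1936 is a Sunday.
The range spans 476 days (inclusive of both endpoints).
476 = 7 × 68, so the span is exactly 68 full weeks.
Each full week contributes 2 weekend days (Sat, Sun): 68 × 2 = 136.
Total: 136.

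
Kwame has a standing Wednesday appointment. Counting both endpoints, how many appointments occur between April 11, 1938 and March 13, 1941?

April 11, 1938 is a Monday.
That's 1068 days from start to end, counting both.
1068 = 7 × 152 + 4, so there are 152 full weeks plus 4 extra days.
Each full week contributes one Wednesday: 152 so far.
The 4 extra days are Mon, Tue, Wed, Thu — 1 of them qualifies.
Total: 152 + 1 = 153.

153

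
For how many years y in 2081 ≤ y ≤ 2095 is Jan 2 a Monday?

Day of week of January 2 in each year:
2081: Thu, 2082: Fri, 2083: Sat, 2084: Sun, 2085: Tue, 2086: Wed, 2087: Thu, 2088: Fri, 2089: Sun, 2090: Mon ✓, 2091: Tue, 2092: Wed, 2093: Fri, 2094: Sat, 2095: Sun
Mondays: 2090.

1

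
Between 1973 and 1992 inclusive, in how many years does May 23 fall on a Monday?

3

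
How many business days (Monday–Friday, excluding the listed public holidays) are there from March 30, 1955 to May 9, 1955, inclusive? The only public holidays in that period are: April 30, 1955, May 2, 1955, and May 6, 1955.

March 30, 1955 is a Wednesday.
That's 41 days from start to end, counting both.
41 = 7 × 5 + 6, so there are 5 full weeks plus 6 extra days.
Each full week contributes 5 weekdays (Mon–Fri): 5 × 5 = 25.
The 6 extra days are Wednesday, Thursday, Friday, Saturday, Sunday, Monday — 4 of them qualify.
Total: 25 + 4 = 29.
Holidays: April 30, 1955 (Sat); May 2, 1955 (Mon); May 6, 1955 (Fri).
2 of the 3 holidays fall on weekdays; the rest are weekends and were already excluded.
Business days: 29 − 2 = 27.

27 business days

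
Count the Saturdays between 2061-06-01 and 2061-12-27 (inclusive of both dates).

30 Saturdays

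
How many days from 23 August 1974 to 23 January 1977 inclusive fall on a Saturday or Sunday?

23 August 1974 is a Friday.
The range spans 885 days (inclusive of both endpoints).
885 = 7 × 126 + 3, so there are 126 full weeks plus 3 extra days.
Each full week contributes 2 days from the set (Sat, Sun): 126 × 2 = 252.
The 3 extra days are Fri, Sat, Sun — 2 of them qualify.
Total: 252 + 2 = 254.

254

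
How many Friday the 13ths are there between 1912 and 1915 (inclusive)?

Friday-the-13ths by year:
1912: Sep, Dec
1913: Jun
1914: Feb, Mar, Nov
1915: Aug

7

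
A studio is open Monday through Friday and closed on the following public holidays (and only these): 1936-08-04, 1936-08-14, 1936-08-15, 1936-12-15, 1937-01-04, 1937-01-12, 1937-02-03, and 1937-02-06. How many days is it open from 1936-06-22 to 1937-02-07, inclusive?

1936-06-22 is a Monday.
The range spans 231 days (inclusive of both endpoints).
231 = 7 × 33, so the span is exactly 33 full weeks.
Each full week contributes 5 weekdays (Mon–Fri): 33 × 5 = 165.
Holidays: 1936-08-04 (Tue); 1936-08-14 (Fri); 1936-08-15 (Sat); 1936-12-15 (Tue); 1937-01-04 (Mon); 1937-01-12 (Tue); 1937-02-03 (Wed); 1937-02-06 (Sat).
6 of the 8 holidays fall on weekdays; the rest are weekends and were already excluded.
Business days: 165 − 6 = 159.

159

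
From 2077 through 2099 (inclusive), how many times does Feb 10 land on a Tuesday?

4

Day of week of February 10 in each year:
2077: Wed, 2078: Thu, 2079: Fri, 2080: Sat, 2081: Mon, 2082: Tue ✓, 2083: Wed, 2084: Thu, 2085: Sat, 2086: Sun, 2087: Mon, 2088: Tue ✓, 2089: Thu, 2090: Fri, 2091: Sat, 2092: Sun, 2093: Tue ✓, 2094: Wed, 2095: Thu, 2096: Fri, 2097: Sun, 2098: Mon, 2099: Tue ✓
Tuesdays: 2082, 2088, 2093, 2099.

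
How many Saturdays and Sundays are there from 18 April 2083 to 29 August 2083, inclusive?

18 April 2083 is a Sunday.
That's 134 days from start to end, counting both.
134 = 7 × 19 + 1, so there are 19 full weeks plus 1 extra day.
Each full week contributes 2 weekend days (Sat, Sun): 19 × 2 = 38.
The 1 extra day is Sun — 1 of them qualifies.
Total: 38 + 1 = 39.

39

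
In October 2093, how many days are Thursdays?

5

2093-10-01 is a Thursday.
The range spans 31 days (inclusive of both endpoints).
31 = 7 × 4 + 3, so there are 4 full weeks plus 3 extra days.
Each full week contributes one Thursday: 4 so far.
The 3 extra days are Thursday, Friday, Saturday — 1 of them qualifies.
Total: 4 + 1 = 5.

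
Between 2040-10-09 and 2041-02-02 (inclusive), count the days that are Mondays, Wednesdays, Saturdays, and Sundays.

66

2040-10-09 is a Tuesday.
That's 117 days from start to end, counting both.
117 = 7 × 16 + 5, so there are 16 full weeks plus 5 extra days.
Each full week contributes 4 days from the set (Mon, Wed, Sat, Sun): 16 × 4 = 64.
The 5 extra days are Tue, Wed, Thu, Fri, Sat — 2 of them qualify.
Total: 64 + 2 = 66.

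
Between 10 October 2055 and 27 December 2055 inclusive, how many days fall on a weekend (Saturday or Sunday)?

10 October 2055 is a Sunday.
That's 79 days from start to end, counting both.
79 = 7 × 11 + 2, so there are 11 full weeks plus 2 extra days.
Each full week contributes 2 weekend days (Sat, Sun): 11 × 2 = 22.
The 2 extra days are Sunday, Monday — 1 of them qualifies.
Total: 22 + 1 = 23.

23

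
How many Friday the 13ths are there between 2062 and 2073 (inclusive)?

Friday-the-13ths by year:
2062: Jan, Oct
2063: Apr, Jul
2064: Jun
2065: Feb, Mar, Nov
2066: Aug
2067: May
2068: Jan, Apr, Jul
2069: Sep, Dec
2070: Jun
2071: Feb, Mar, Nov
2072: May
2073: Jan, Oct

22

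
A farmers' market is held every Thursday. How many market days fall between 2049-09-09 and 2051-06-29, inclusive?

95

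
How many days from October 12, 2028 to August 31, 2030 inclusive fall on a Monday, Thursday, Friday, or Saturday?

October 12, 2028 is a Thursday.
From October 12, 2028 to August 31, 2030 is 689 days inclusive.
689 = 7 × 98 + 3, so there are 98 full weeks plus 3 extra days.
Each full week contributes 4 days from the set (Mon, Thu, Fri, Sat): 98 × 4 = 392.
The 3 extra days are Thursday, Friday, Saturday — 3 of them qualify.
Total: 392 + 3 = 395.

395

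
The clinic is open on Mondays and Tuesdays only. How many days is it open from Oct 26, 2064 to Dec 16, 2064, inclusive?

16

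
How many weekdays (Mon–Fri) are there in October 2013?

23 weekdays

2013-10-01 is a Tuesday.
That's 31 days from start to end, counting both.
31 = 7 × 4 + 3, so there are 4 full weeks plus 3 extra days.
Each full week contributes 5 weekdays (Mon–Fri): 4 × 5 = 20.
The 3 extra days are Tue, Wed, Thu — 3 of them qualify.
Total: 20 + 3 = 23.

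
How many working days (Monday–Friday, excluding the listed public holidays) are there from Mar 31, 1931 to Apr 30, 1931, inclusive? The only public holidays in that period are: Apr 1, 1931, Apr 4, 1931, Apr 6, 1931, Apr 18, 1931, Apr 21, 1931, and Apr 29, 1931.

Mar 31, 1931 is a Tuesday.
From Mar 31, 1931 to Apr 30, 1931 is 31 days inclusive.
31 = 7 × 4 + 3, so there are 4 full weeks plus 3 extra days.
Each full week contributes 5 weekdays (Mon–Fri): 4 × 5 = 20.
The 3 extra days are Tuesday, Wednesday, Thursday — 3 of them qualify.
Total: 20 + 3 = 23.
Holidays: Apr 1, 1931 (Wed); Apr 4, 1931 (Sat); Apr 6, 1931 (Mon); Apr 18, 1931 (Sat); Apr 21, 1931 (Tue); Apr 29, 1931 (Wed).
4 of the 6 holidays fall on weekdays; the rest are weekends and were already excluded.
Business days: 23 − 4 = 19.

19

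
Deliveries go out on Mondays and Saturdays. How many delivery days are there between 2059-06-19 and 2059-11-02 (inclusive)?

39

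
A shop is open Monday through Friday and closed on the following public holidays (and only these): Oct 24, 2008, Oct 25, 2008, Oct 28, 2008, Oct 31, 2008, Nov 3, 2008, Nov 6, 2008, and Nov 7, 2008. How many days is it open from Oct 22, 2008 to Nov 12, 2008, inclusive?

10

Oct 22, 2008 is a Wednesday.
From Oct 22, 2008 to Nov 12, 2008 is 22 days inclusive.
22 = 7 × 3 + 1, so there are 3 full weeks plus 1 extra day.
Each full week contributes 5 weekdays (Mon–Fri): 3 × 5 = 15.
The 1 extra day is Wed — 1 of them qualifies.
Total: 15 + 1 = 16.
Holidays: Oct 24, 2008 (Fri); Oct 25, 2008 (Sat); Oct 28, 2008 (Tue); Oct 31, 2008 (Fri); Nov 3, 2008 (Mon); Nov 6, 2008 (Thu); Nov 7, 2008 (Fri).
6 of the 7 holidays fall on weekdays; the rest are weekends and were already excluded.
Business days: 16 − 6 = 10.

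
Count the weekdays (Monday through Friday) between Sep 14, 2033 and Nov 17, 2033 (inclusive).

47

Sep 14, 2033 is a Wednesday.
From Sep 14, 2033 to Nov 17, 2033 is 65 days inclusive.
65 = 7 × 9 + 2, so there are 9 full weeks plus 2 extra days.
Each full week contributes 5 weekdays (Mon–Fri): 9 × 5 = 45.
The 2 extra days are Wed, Thu — 2 of them qualify.
Total: 45 + 2 = 47.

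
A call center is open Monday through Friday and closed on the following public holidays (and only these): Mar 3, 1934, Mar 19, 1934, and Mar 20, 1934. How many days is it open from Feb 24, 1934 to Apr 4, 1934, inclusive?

26 business days

Feb 24, 1934 is a Saturday.
From Feb 24, 1934 to Apr 4, 1934 is 40 days inclusive.
40 = 7 × 5 + 5, so there are 5 full weeks plus 5 extra days.
Each full week contributes 5 weekdays (Mon–Fri): 5 × 5 = 25.
The 5 extra days are Sat, Sun, Mon, Tue, Wed — 3 of them qualify.
Total: 25 + 3 = 28.
Holidays: Mar 3, 1934 (Sat); Mar 19, 1934 (Mon); Mar 20, 1934 (Tue).
2 of the 3 holidays fall on weekdays; the rest are weekends and were already excluded.
Business days: 28 − 2 = 26.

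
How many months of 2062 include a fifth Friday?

A month has five Fridays exactly when Friday falls within its first (length − 28) days.
Jan: 31 days, starts Sun → 5 of Sun, Mon, Tue
Feb: 28 days, starts Wed → 5 of (none)
Mar: 31 days, starts Wed → 5 of Wed, Thu, Fri ✓
Apr: 30 days, starts Sat → 5 of Sat, Sun
May: 31 days, starts Mon → 5 of Mon, Tue, Wed
Jun: 30 days, starts Thu → 5 of Thu, Fri ✓
Jul: 31 days, starts Sat → 5 of Sat, Sun, Mon
Aug: 31 days, starts Tue → 5 of Tue, Wed, Thu
Sep: 30 days, starts Fri → 5 of Fri, Sat ✓
Oct: 31 days, starts Sun → 5 of Sun, Mon, Tue
Nov: 30 days, starts Wed → 5 of Wed, Thu
Dec: 31 days, starts Fri → 5 of Fri, Sat, Sun ✓
Months with five Fridays: Mar, Jun, Sep, Dec.

4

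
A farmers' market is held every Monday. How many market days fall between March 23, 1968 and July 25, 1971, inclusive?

174 Mondays

March 23, 1968 is a Saturday.
The range spans 1220 days (inclusive of both endpoints).
1220 = 7 × 174 + 2, so there are 174 full weeks plus 2 extra days.
Each full week contributes one Monday: 174 so far.
The 2 extra days are Saturday, Sunday — none qualify.
Total: 174 + 0 = 174.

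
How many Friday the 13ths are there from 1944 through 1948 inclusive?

Friday-the-13ths by year:
1944: Oct
1945: Apr, Jul
1946: Sep, Dec
1947: Jun
1948: Feb, Aug

8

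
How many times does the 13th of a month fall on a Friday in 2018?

The 13th falls on a Friday when the month's 13th has weekday Fri.
Jan 13 is Sat; Feb 13 is Tue; Mar 13 is Tue; Apr 13 is Fri ✓; May 13 is Sun; Jun 13 is Wed; Jul 13 is Fri ✓; Aug 13 is Mon; Sep 13 is Thu; Oct 13 is Sat; Nov 13 is Tue; Dec 13 is Thu.
Friday the 13ths: Apr, Jul.

2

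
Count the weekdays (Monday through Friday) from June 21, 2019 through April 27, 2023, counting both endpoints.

1005

June 21, 2019 is a Friday.
That's 1407 days from start to end, counting both.
1407 = 7 × 201, so the span is exactly 201 full weeks.
Each full week contributes 5 weekdays (Mon–Fri): 201 × 5 = 1005.
Total: 1005.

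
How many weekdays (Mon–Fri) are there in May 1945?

23

1 May 1945 is a Tuesday.
From 1 May 1945 to 31 May 1945 is 31 days inclusive.
31 = 7 × 4 + 3, so there are 4 full weeks plus 3 extra days.
Each full week contributes 5 weekdays (Mon–Fri): 4 × 5 = 20.
The 3 extra days are Tuesday, Wednesday, Thursday — 3 of them qualify.
Total: 20 + 3 = 23.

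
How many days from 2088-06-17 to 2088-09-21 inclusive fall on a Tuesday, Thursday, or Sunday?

42

2088-06-17 is a Thursday.
That's 97 days from start to end, counting both.
97 = 7 × 13 + 6, so there are 13 full weeks plus 6 extra days.
Each full week contributes 3 days from the set (Tue, Thu, Sun): 13 × 3 = 39.
The 6 extra days are Thursday, Friday, Saturday, Sunday, Monday, Tuesday — 3 of them qualify.
Total: 39 + 3 = 42.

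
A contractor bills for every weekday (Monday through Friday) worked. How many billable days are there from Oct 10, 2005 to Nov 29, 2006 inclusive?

298 weekdays

Oct 10, 2005 is a Monday.
That's 416 days from start to end, counting both.
416 = 7 × 59 + 3, so there are 59 full weeks plus 3 extra days.
Each full week contributes 5 weekdays (Mon–Fri): 59 × 5 = 295.
The 3 extra days are Mon, Tue, Wed — 3 of them qualify.
Total: 295 + 3 = 298.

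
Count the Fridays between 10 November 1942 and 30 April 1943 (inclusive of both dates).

25

10 November 1942 is a Tuesday.
The range spans 172 days (inclusive of both endpoints).
172 = 7 × 24 + 4, so there are 24 full weeks plus 4 extra days.
Each full week contributes one Friday: 24 so far.
The 4 extra days are Tue, Wed, Thu, Fri — 1 of them qualifies.
Total: 24 + 1 = 25.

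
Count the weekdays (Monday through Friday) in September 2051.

21 weekdays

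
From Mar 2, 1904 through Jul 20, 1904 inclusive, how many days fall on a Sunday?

20

Mar 2, 1904 is a Wednesday.
The range spans 141 days (inclusive of both endpoints).
141 = 7 × 20 + 1, so there are 20 full weeks plus 1 extra day.
Each full week contributes one Sunday: 20 so far.
The 1 extra day is Wednesday — none qualify.
Total: 20 + 0 = 20.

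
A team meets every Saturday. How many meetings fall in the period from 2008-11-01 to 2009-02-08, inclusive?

2008-11-01 is a Saturday.
That's 100 days from start to end, counting both.
100 = 7 × 14 + 2, so there are 14 full weeks plus 2 extra days.
Each full week contributes one Saturday: 14 so far.
The 2 extra days are Sat, Sun — 1 of them qualifies.
Total: 14 + 1 = 15.

15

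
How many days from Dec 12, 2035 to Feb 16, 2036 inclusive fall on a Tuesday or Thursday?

Dec 12, 2035 is a Wednesday.
The range spans 67 days (inclusive of both endpoints).
67 = 7 × 9 + 4, so there are 9 full weeks plus 4 extra days.
Each full week contributes 2 days from the set (Tue, Thu): 9 × 2 = 18.
The 4 extra days are Wed, Thu, Fri, Sat — 1 of them qualifies.
Total: 18 + 1 = 19.

19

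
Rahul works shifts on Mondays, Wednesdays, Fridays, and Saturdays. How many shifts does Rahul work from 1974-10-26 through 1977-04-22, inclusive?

1974-10-26 is a Saturday.
From 1974-10-26 to 1977-04-22 is 910 days inclusive.
910 = 7 × 130, so the span is exactly 130 full weeks.
Each full week contributes 4 days from the set (Mon, Wed, Fri, Sat): 130 × 4 = 520.
Total: 520.

520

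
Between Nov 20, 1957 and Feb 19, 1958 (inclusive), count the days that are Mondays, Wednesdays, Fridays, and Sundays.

Nov 20, 1957 is a Wednesday.
The range spans 92 days (inclusive of both endpoints).
92 = 7 × 13 + 1, so there are 13 full weeks plus 1 extra day.
Each full week contributes 4 days from the set (Mon, Wed, Fri, Sun): 13 × 4 = 52.
The 1 extra day is Wednesday — 1 of them qualifies.
Total: 52 + 1 = 53.

53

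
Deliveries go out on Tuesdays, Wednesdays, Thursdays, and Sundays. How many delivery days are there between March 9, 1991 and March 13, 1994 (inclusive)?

629

March 9, 1991 is a Saturday.
The range spans 1101 days (inclusive of both endpoints).
1101 = 7 × 157 + 2, so there are 157 full weeks plus 2 extra days.
Each full week contributes 4 days from the set (Tue, Wed, Thu, Sun): 157 × 4 = 628.
The 2 extra days are Sat, Sun — 1 of them qualifies.
Total: 628 + 1 = 629.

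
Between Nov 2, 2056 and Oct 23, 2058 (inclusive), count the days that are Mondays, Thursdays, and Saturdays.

309

Nov 2, 2056 is a Thursday.
That's 721 days from start to end, counting both.
721 = 7 × 103, so the span is exactly 103 full weeks.
Each full week contributes 3 days from the set (Mon, Thu, Sat): 103 × 3 = 309.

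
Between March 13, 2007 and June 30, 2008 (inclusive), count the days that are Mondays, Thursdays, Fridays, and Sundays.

272

March 13, 2007 is a Tuesday.
From March 13, 2007 to June 30, 2008 is 476 days inclusive.
476 = 7 × 68, so the span is exactly 68 full weeks.
Each full week contributes 4 days from the set (Mon, Thu, Fri, Sun): 68 × 4 = 272.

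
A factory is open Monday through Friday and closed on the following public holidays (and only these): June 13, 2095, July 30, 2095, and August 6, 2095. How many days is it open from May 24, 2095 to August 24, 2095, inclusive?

May 24, 2095 is a Tuesday.
That's 93 days from start to end, counting both.
93 = 7 × 13 + 2, so there are 13 full weeks plus 2 extra days.
Each full week contributes 5 weekdays (Mon–Fri): 13 × 5 = 65.
The 2 extra days are Tue, Wed — 2 of them qualify.
Total: 65 + 2 = 67.
Holidays: June 13, 2095 (Mon); July 30, 2095 (Sat); August 6, 2095 (Sat).
1 of the 3 holidays fall on weekdays; the rest are weekends and were already excluded.
Business days: 67 − 1 = 66.

66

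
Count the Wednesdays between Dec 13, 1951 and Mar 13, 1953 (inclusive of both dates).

65

Dec 13, 1951 is a Thursday.
From Dec 13, 1951 to Mar 13, 1953 is 457 days inclusive.
457 = 7 × 65 + 2, so there are 65 full weeks plus 2 extra days.
Each full week contributes one Wednesday: 65 so far.
The 2 extra days are Thursday, Friday — none qualify.
Total: 65 + 0 = 65.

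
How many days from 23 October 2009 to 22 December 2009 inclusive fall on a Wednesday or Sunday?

17

23 October 2009 is a Friday.
From 23 October 2009 to 22 December 2009 is 61 days inclusive.
61 = 7 × 8 + 5, so there are 8 full weeks plus 5 extra days.
Each full week contributes 2 days from the set (Wed, Sun): 8 × 2 = 16.
The 5 extra days are Fri, Sat, Sun, Mon, Tue — 1 of them qualifies.
Total: 16 + 1 = 17.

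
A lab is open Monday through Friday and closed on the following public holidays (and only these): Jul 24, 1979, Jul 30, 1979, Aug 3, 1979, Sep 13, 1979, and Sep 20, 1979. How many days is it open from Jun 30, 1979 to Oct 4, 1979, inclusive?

Jun 30, 1979 is a Saturday.
That's 97 days from start to end, counting both.
97 = 7 × 13 + 6, so there are 13 full weeks plus 6 extra days.
Each full week contributes 5 weekdays (Mon–Fri): 13 × 5 = 65.
The 6 extra days are Sat, Sun, Mon, Tue, Wed, Thu — 4 of them qualify.
Total: 65 + 4 = 69.
Holidays: Jul 24, 1979 (Tue); Jul 30, 1979 (Mon); Aug 3, 1979 (Fri); Sep 13, 1979 (Thu); Sep 20, 1979 (Thu).
All 5 holidays fall on weekdays, so subtract 5.
Business days: 69 − 5 = 64.

64 business days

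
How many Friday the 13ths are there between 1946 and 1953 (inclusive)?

Friday-the-13ths by year:
1946: Sep, Dec
1947: Jun
1948: Feb, Aug
1949: May
1950: Jan, Oct
1951: Apr, Jul
1952: Jun
1953: Feb, Mar, Nov

14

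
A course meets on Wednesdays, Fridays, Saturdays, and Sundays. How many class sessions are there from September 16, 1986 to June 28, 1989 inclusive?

581

September 16, 1986 is a Tuesday.
The range spans 1017 days (inclusive of both endpoints).
1017 = 7 × 145 + 2, so there are 145 full weeks plus 2 extra days.
Each full week contributes 4 days from the set (Wed, Fri, Sat, Sun): 145 × 4 = 580.
The 2 extra days are Tuesday, Wednesday — 1 of them qualifies.
Total: 580 + 1 = 581.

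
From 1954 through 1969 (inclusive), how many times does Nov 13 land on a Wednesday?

Day of week of November 13 in each year:
1954: Sat, 1955: Sun, 1956: Tue, 1957: Wed ✓, 1958: Thu, 1959: Fri, 1960: Sun, 1961: Mon, 1962: Tue, 1963: Wed ✓, 1964: Fri, 1965: Sat, 1966: Sun, 1967: Mon, 1968: Wed ✓, 1969: Thu
Wednesdays: 1957, 1963, 1968.

3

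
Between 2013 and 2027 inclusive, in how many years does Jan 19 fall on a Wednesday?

Day of week of January 19 in each year:
2013: Sat, 2014: Sun, 2015: Mon, 2016: Tue, 2017: Thu, 2018: Fri, 2019: Sat, 2020: Sun, 2021: Tue, 2022: Wed ✓, 2023: Thu, 2024: Fri, 2025: Sun, 2026: Mon, 2027: Tue
Wednesdays: 2022.

1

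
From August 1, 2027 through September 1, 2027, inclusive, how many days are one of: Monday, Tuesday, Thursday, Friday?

August 1, 2027 is a Sunday.
That's 32 days from start to end, counting both.
32 = 7 × 4 + 4, so there are 4 full weeks plus 4 extra days.
Each full week contributes 4 days from the set (Mon, Tue, Thu, Fri): 4 × 4 = 16.
The 4 extra days are Sun, Mon, Tue, Wed — 2 of them qualify.
Total: 16 + 2 = 18.

18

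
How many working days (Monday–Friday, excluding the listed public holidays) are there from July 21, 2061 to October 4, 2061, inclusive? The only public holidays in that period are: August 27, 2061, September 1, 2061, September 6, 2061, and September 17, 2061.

52

July 21, 2061 is a Thursday.
That's 76 days from start to end, counting both.
76 = 7 × 10 + 6, so there are 10 full weeks plus 6 extra days.
Each full week contributes 5 weekdays (Mon–Fri): 10 × 5 = 50.
The 6 extra days are Thursday, Friday, Saturday, Sunday, Monday, Tuesday — 4 of them qualify.
Total: 50 + 4 = 54.
Holidays: August 27, 2061 (Sat); September 1, 2061 (Thu); September 6, 2061 (Tue); September 17, 2061 (Sat).
2 of the 4 holidays fall on weekdays; the rest are weekends and were already excluded.
Business days: 54 − 2 = 52.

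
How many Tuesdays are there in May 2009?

4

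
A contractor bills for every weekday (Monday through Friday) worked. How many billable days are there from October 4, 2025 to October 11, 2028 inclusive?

788 weekdays

October 4, 2025 is a Saturday.
From October 4, 2025 to October 11, 2028 is 1104 days inclusive.
1104 = 7 × 157 + 5, so there are 157 full weeks plus 5 extra days.
Each full week contributes 5 weekdays (Mon–Fri): 157 × 5 = 785.
The 5 extra days are Saturday, Sunday, Monday, Tuesday, Wednesday — 3 of them qualify.
Total: 785 + 3 = 788.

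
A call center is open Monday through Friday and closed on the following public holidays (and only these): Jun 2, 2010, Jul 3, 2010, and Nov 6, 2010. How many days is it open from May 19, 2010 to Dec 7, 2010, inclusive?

144

May 19, 2010 is a Wednesday.
The range spans 203 days (inclusive of both endpoints).
203 = 7 × 29, so the span is exactly 29 full weeks.
Each full week contributes 5 weekdays (Mon–Fri): 29 × 5 = 145.
Holidays: Jun 2, 2010 (Wed); Jul 3, 2010 (Sat); Nov 6, 2010 (Sat).
1 of the 3 holidays fall on weekdays; the rest are weekends and were already excluded.
Business days: 145 − 1 = 144.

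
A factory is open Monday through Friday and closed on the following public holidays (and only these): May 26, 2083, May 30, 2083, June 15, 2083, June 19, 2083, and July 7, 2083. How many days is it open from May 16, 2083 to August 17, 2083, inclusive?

64 business days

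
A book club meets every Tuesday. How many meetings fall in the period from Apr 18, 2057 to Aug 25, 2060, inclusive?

175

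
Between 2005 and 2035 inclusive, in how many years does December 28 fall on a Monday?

Day of week of December 28 in each year:
2005: Wed, 2006: Thu, 2007: Fri, 2008: Sun, 2009: Mon ✓, 2010: Tue, 2011: Wed, 2012: Fri, 2013: Sat, 2014: Sun, 2015: Mon ✓, 2016: Wed, 2017: Thu, 2018: Fri, 2019: Sat, 2020: Mon ✓, 2021: Tue, 2022: Wed, 2023: Thu, 2024: Sat, 2025: Sun, 2026: Mon ✓, 2027: Tue, 2028: Thu, 2029: Fri, 2030: Sat, 2031: Sun, 2032: Tue, 2033: Wed, 2034: Thu, 2035: Fri
Mondays: 2009, 2015, 2020, 2026.

4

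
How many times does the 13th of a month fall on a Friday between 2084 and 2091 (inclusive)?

13

Friday-the-13ths by year:
2084: Oct
2085: Apr, Jul
2086: Sep, Dec
2087: Jun
2088: Feb, Aug
2089: May
2090: Jan, Oct
2091: Apr, Jul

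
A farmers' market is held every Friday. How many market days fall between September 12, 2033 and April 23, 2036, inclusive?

136 Fridays

September 12, 2033 is a Monday.
That's 955 days from start to end, counting both.
955 = 7 × 136 + 3, so there are 136 full weeks plus 3 extra days.
Each full week contributes one Friday: 136 so far.
The 3 extra days are Monday, Tuesday, Wednesday — none qualify.
Total: 136 + 0 = 136.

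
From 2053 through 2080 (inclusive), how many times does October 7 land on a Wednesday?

4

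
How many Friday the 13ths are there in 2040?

The 13th falls on a Friday when the month's 13th has weekday Fri.
Jan 13 is Fri ✓; Feb 13 is Mon; Mar 13 is Tue; Apr 13 is Fri ✓; May 13 is Sun; Jun 13 is Wed; Jul 13 is Fri ✓; Aug 13 is Mon; Sep 13 is Thu; Oct 13 is Sat; Nov 13 is Tue; Dec 13 is Thu.
Friday the 13ths: Jan, Apr, Jul.

3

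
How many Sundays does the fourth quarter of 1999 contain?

13

October 1, 1999 is a Friday.
The range spans 92 days (inclusive of both endpoints).
92 = 7 × 13 + 1, so there are 13 full weeks plus 1 extra day.
Each full week contributes one Sunday: 13 so far.
The 1 extra day is Friday — none qualify.
Total: 13 + 0 = 13.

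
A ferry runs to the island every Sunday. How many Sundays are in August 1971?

5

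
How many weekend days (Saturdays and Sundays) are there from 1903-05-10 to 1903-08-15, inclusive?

28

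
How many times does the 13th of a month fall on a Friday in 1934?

The 13th falls on a Friday when the month's 13th has weekday Fri.
Jan 13 is Sat; Feb 13 is Tue; Mar 13 is Tue; Apr 13 is Fri ✓; May 13 is Sun; Jun 13 is Wed; Jul 13 is Fri ✓; Aug 13 is Mon; Sep 13 is Thu; Oct 13 is Sat; Nov 13 is Tue; Dec 13 is Thu.
Friday the 13ths: Apr, Jul.

2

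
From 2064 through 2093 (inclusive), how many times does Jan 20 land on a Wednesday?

4

Day of week of January 20 in each year:
2064: Sun, 2065: Tue, 2066: Wed ✓, 2067: Thu, 2068: Fri, 2069: Sun, 2070: Mon, 2071: Tue, 2072: Wed ✓, 2073: Fri, 2074: Sat, 2075: Sun, 2076: Mon, 2077: Wed ✓, 2078: Thu, 2079: Fri, 2080: Sat, 2081: Mon, 2082: Tue, 2083: Wed ✓, 2084: Thu, 2085: Sat, 2086: Sun, 2087: Mon, 2088: Tue, 2089: Thu, 2090: Fri, 2091: Sat, 2092: Sun, 2093: Tue
Wednesdays: 2066, 2072, 2077, 2083.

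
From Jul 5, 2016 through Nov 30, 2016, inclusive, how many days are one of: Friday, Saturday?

42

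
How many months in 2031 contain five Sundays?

A month has five Sundays exactly when Sunday falls within its first (length − 28) days.
Jan: 31 days, starts Wed → 5 of Wed, Thu, Fri
Feb: 28 days, starts Sat → 5 of (none)
Mar: 31 days, starts Sat → 5 of Sat, Sun, Mon ✓
Apr: 30 days, starts Tue → 5 of Tue, Wed
May: 31 days, starts Thu → 5 of Thu, Fri, Sat
Jun: 30 days, starts Sun → 5 of Sun, Mon ✓
Jul: 31 days, starts Tue → 5 of Tue, Wed, Thu
Aug: 31 days, starts Fri → 5 of Fri, Sat, Sun ✓
Sep: 30 days, starts Mon → 5 of Mon, Tue
Oct: 31 days, starts Wed → 5 of Wed, Thu, Fri
Nov: 30 days, starts Sat → 5 of Sat, Sun ✓
Dec: 31 days, starts Mon → 5 of Mon, Tue, Wed
Months with five Sundays: Mar, Jun, Aug, Nov.

4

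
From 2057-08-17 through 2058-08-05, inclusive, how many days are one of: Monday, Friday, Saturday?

2057-08-17 is a Friday.
That's 354 days from start to end, counting both.
354 = 7 × 50 + 4, so there are 50 full weeks plus 4 extra days.
Each full week contributes 3 days from the set (Mon, Fri, Sat): 50 × 3 = 150.
The 4 extra days are Friday, Saturday, Sunday, Monday — 3 of them qualify.
Total: 150 + 3 = 153.

153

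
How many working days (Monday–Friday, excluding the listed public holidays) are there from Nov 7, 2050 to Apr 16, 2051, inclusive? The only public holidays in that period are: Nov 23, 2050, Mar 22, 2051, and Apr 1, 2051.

Nov 7, 2050 is a Monday.
From Nov 7, 2050 to Apr 16, 2051 is 161 days inclusive.
161 = 7 × 23, so the span is exactly 23 full weeks.
Each full week contributes 5 weekdays (Mon–Fri): 23 × 5 = 115.
Total: 115.
Holidays: Nov 23, 2050 (Wed); Mar 22, 2051 (Wed); Apr 1, 2051 (Sat).
2 of the 3 holidays fall on weekdays; the rest are weekends and were already excluded.
Business days: 115 − 2 = 113.

113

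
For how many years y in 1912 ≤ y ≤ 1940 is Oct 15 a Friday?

Day of week of October 15 in each year:
1912: Tue, 1913: Wed, 1914: Thu, 1915: Fri ✓, 1916: Sun, 1917: Mon, 1918: Tue, 1919: Wed, 1920: Fri ✓, 1921: Sat, 1922: Sun, 1923: Mon, 1924: Wed, 1925: Thu, 1926: Fri ✓, 1927: Sat, 1928: Mon, 1929: Tue, 1930: Wed, 1931: Thu, 1932: Sat, 1933: Sun, 1934: Mon, 1935: Tue, 1936: Thu, 1937: Fri ✓, 1938: Sat, 1939: Sun, 1940: Tue
Fridays: 1915, 1920, 1926, 1937.

4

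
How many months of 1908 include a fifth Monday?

4

A month has five Mondays exactly when Monday falls within its first (length − 28) days.
Jan: 31 days, starts Wed → 5 of Wed, Thu, Fri
Feb: 29 days, starts Sat → 5 of Sat
Mar: 31 days, starts Sun → 5 of Sun, Mon, Tue ✓
Apr: 30 days, starts Wed → 5 of Wed, Thu
May: 31 days, starts Fri → 5 of Fri, Sat, Sun
Jun: 30 days, starts Mon → 5 of Mon, Tue ✓
Jul: 31 days, starts Wed → 5 of Wed, Thu, Fri
Aug: 31 days, starts Sat → 5 of Sat, Sun, Mon ✓
Sep: 30 days, starts Tue → 5 of Tue, Wed
Oct: 31 days, starts Thu → 5 of Thu, Fri, Sat
Nov: 30 days, starts Sun → 5 of Sun, Mon ✓
Dec: 31 days, starts Tue → 5 of Tue, Wed, Thu
Months with five Mondays: Mar, Jun, Aug, Nov.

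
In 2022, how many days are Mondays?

Jan 1, 2022 is a Saturday.
That's 365 days from start to end, counting both.
365 = 7 × 52 + 1, so there are 52 full weeks plus 1 extra day.
Each full week contributes one Monday: 52 so far.
The 1 extra day is Sat — none qualify.
Total: 52 + 0 = 52.

52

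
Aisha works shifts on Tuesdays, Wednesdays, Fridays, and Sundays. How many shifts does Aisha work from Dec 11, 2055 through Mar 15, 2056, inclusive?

Dec 11, 2055 is a Saturday.
That's 96 days from start to end, counting both.
96 = 7 × 13 + 5, so there are 13 full weeks plus 5 extra days.
Each full week contributes 4 days from the set (Tue, Wed, Fri, Sun): 13 × 4 = 52.
The 5 extra days are Sat, Sun, Mon, Tue, Wed — 3 of them qualify.
Total: 52 + 3 = 55.

55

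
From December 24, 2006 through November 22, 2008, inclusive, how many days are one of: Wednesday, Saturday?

200

December 24, 2006 is a Sunday.
That's 700 days from start to end, counting both.
700 = 7 × 100, so the span is exactly 100 full weeks.
Each full week contributes 2 days from the set (Wed, Sat): 100 × 2 = 200.
Total: 200.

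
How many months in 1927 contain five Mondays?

4

A month has five Mondays exactly when Monday falls within its first (length − 28) days.
Jan: 31 days, starts Sat → 5 of Sat, Sun, Mon ✓
Feb: 28 days, starts Tue → 5 of (none)
Mar: 31 days, starts Tue → 5 of Tue, Wed, Thu
Apr: 30 days, starts Fri → 5 of Fri, Sat
May: 31 days, starts Sun → 5 of Sun, Mon, Tue ✓
Jun: 30 days, starts Wed → 5 of Wed, Thu
Jul: 31 days, starts Fri → 5 of Fri, Sat, Sun
Aug: 31 days, starts Mon → 5 of Mon, Tue, Wed ✓
Sep: 30 days, starts Thu → 5 of Thu, Fri
Oct: 31 days, starts Sat → 5 of Sat, Sun, Mon ✓
Nov: 30 days, starts Tue → 5 of Tue, Wed
Dec: 31 days, starts Thu → 5 of Thu, Fri, Sat
Months with five Mondays: Jan, May, Aug, Oct.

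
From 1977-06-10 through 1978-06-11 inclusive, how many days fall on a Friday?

53 Fridays

1977-06-10 is a Friday.
The range spans 367 days (inclusive of both endpoints).
367 = 7 × 52 + 3, so there are 52 full weeks plus 3 extra days.
Each full week contributes one Friday: 52 so far.
The 3 extra days are Friday, Saturday, Sunday — 1 of them qualifies.
Total: 52 + 1 = 53.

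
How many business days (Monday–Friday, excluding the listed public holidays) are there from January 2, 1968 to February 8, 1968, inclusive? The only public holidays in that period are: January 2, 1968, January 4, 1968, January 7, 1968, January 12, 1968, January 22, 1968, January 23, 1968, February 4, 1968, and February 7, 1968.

January 2, 1968 is a Tuesday.
That's 38 days from start to end, counting both.
38 = 7 × 5 + 3, so there are 5 full weeks plus 3 extra days.
Each full week contributes 5 weekdays (Mon–Fri): 5 × 5 = 25.
The 3 extra days are Tue, Wed, Thu — 3 of them qualify.
Total: 25 + 3 = 28.
Holidays: January 2, 1968 (Tue); January 4, 1968 (Thu); January 7, 1968 (Sun); January 12, 1968 (Fri); January 22, 1968 (Mon); January 23, 1968 (Tue); February 4, 1968 (Sun); February 7, 1968 (Wed).
6 of the 8 holidays fall on weekdays; the rest are weekends and were already excluded.
Business days: 28 − 6 = 22.

22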